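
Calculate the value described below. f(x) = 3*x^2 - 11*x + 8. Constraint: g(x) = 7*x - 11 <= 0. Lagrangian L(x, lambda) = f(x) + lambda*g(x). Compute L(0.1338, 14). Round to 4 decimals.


Step 1: Evaluate f(x).
f(0.1338) = 3*0.1338^2 - 11*0.1338 + 8 = 6.5819
Step 2: Evaluate g(x).
g(0.1338) = 7*0.1338 - 11 = -10.0634
Step 3: Compute Lagrangian.
L = 6.5819 + 14*-10.0634 = -134.3057


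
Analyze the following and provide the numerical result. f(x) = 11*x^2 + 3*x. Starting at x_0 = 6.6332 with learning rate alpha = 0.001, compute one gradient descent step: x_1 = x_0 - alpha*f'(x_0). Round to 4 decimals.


We compute the gradient at x_0 and apply the update.
f'(x) = 22*x + 3
f'(6.6332) = 22*6.6332 + 3 = 148.9304
x_1 = 6.6332 - 0.001*148.9304 = 6.4843


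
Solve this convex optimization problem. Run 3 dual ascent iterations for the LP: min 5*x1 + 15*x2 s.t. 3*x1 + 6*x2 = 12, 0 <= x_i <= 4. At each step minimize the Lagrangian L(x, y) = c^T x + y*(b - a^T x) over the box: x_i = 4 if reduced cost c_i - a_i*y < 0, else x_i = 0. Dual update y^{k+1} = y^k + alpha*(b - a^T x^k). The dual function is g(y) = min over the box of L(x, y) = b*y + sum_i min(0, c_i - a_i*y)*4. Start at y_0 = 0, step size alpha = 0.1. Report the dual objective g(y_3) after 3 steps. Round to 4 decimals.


Dual ascent for LP: min 5*x1 + 15*x2, 3*x1 + 6*x2 = 12, 0 <= x_i <= 4
Step 1: y^k = 0.0, reduced costs: (5.0, 15.0)
  x^k = (0.0, 0.0), subgradient = b - a^T x = 12.0
  y^{k+1} = 0.0 + 0.1*12.0 = 1.2
Step 2: y^k = 1.2, reduced costs: (1.4, 7.8)
  x^k = (0.0, 0.0), subgradient = b - a^T x = 12.0
  y^{k+1} = 1.2 + 0.1*12.0 = 2.4
Step 3: y^k = 2.4, reduced costs: (-2.2, 0.6)
  x^k = (4.0, 0.0), subgradient = b - a^T x = 0.0
  y^{k+1} = 2.4 + 0.1*0.0 = 2.4
Dual objective at y_3 = 2.4: reduced costs (-2.2, 0.6), box minimizer x = (4.0, 0.0)
g(y_3) = b*y + (c1 - a1*y)*x1 + (c2 - a2*y)*x2 = 12*2.4 + (-2.2)*4.0 + 0.6*0.0 = 28.8 - 8.8 + 0.0 = 20.0


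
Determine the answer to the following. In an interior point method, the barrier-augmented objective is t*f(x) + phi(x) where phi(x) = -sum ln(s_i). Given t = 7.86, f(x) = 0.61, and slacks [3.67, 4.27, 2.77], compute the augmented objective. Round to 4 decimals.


Step 1: Compute log-barrier.
ln values: [1.3002, 1.4516, 1.0188]
phi = -(1.3002 + 1.4516 + 1.0188) = -3.7707
Step 2: Compute augmented objective.
t*f(x) = 7.86*0.61 = 4.7946
Total = 4.7946 - 3.7707 = 1.0239


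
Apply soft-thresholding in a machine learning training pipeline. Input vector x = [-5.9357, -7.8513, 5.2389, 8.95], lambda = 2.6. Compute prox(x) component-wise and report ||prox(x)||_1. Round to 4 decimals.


Soft-thresholding with lambda = 2.6:
prox(-5.9357) = sign(-5.9357)*max(|-5.9357| - 2.6, 0) = -3.3357
prox(-7.8513) = sign(-7.8513)*max(|-7.8513| - 2.6, 0) = -5.2513
prox(5.2389) = sign(5.2389)*max(|5.2389| - 2.6, 0) = 2.6389
prox(8.95) = sign(8.95)*max(|8.95| - 2.6, 0) = 6.35
prox(x) = [-3.3357, -5.2513, 2.6389, 6.35]
||prox(x)||_1 = 3.3357 + 5.2513 + 2.6389 + 6.35 = 17.5759


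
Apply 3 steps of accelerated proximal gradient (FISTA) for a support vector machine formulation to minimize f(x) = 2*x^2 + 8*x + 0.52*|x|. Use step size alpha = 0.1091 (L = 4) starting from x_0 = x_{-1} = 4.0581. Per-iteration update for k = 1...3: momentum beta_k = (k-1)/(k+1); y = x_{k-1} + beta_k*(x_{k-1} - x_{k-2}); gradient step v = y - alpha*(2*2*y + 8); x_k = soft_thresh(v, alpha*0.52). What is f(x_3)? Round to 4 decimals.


FISTA on f(x) = 2*x^2 + 8*x + 0.52*|x|
L = 4, alpha = 0.1091
Iteration 1: beta = 0.0, y = 4.0581 + 0.0*(4.0581 - 4.0581) = 4.0581
  grad(y) = 24.2324, v = y - alpha*grad = 1.4143
  prox(v) = soft_thresh(1.4143, 0.0567) = 1.3576
Iteration 2: beta = 0.3333, y = 1.3576 + 0.3333*(1.3576 - 4.0581) = 0.4575
  grad(y) = 9.8298, v = y - alpha*grad = -0.615
  prox(v) = soft_thresh(-0.615, 0.0567) = -0.5582
Iteration 3: beta = 0.5, y = -0.5582 + 0.5*(-0.5582 - 1.3576) = -1.5162
  grad(y) = 1.9353, v = y - alpha*grad = -1.7273
  prox(v) = soft_thresh(-1.7273, 0.0567) = -1.6706
f(x_3) = 2*(-1.6706)^2 + 8*(-1.6706) + 0.52*|-1.6706| = -6.9143


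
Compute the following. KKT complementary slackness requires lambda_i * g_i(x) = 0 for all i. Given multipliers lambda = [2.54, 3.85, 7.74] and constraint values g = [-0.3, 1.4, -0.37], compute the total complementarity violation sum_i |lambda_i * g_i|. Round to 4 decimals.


KKT complementary slackness check:
lambda_1 * g_1 = 2.54 * -0.3 = -0.762
lambda_2 * g_2 = 3.85 * 1.4 = 5.39
lambda_3 * g_3 = 7.74 * -0.37 = -2.8638
Total violation = 0.762 + 5.39 + 2.8638 = 9.0158


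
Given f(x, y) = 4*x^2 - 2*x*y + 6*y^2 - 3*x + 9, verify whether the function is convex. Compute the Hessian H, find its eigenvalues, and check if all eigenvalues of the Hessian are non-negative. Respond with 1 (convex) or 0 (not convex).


The Hessian of f(x,y) = 4*x^2 - 2*x*y + 6*y^2 - 3*x + 9 is:
H = [[8, -2], [-2, 12]]
Trace = 8 + 12 = 20
Determinant = 8*12 - (-2)^2 = 92
Discriminant = (20)^2 - 4*92 = 32.0
Eigenvalues: lambda_1 = 7.1716, lambda_2 = 12.8284
The function is convex.

1


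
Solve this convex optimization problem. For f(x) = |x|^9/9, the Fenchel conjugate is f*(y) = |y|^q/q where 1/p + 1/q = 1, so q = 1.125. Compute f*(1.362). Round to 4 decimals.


The conjugate exponent q satisfies 1/p + 1/q = 1.
p = 9, so q = 9/(9 - 1) = 1.125
|y|^q = 1.362^1.125 = 1.4156
f*(1.362) = 1.4156 / 1.125 = 1.2583


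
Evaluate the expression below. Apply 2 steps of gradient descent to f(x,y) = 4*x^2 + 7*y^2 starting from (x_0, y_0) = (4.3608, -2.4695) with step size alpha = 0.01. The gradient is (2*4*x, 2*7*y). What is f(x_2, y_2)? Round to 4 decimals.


Gradient descent on f(x,y) = 4*x^2 + 7*y^2.
Starting point: (4.3608, -2.4695), alpha = 0.01
Step 1: grad_x = 2*4*4.3608 = 34.8864, grad_y = 2*7*-2.4695 = -34.573
  x_1 = 4.3608 - 0.01*34.8864 = 4.0119
  y_1 = -2.4695 - 0.01*-34.573 = -2.1238
Step 2: grad_x = 2*4*4.0119 = 32.0955, grad_y = 2*7*-2.1238 = -29.7328
  x_2 = 4.0119 - 0.01*32.0955 = 3.691
  y_2 = -2.1238 - 0.01*-29.7328 = -1.8264
f(3.691, -1.8264) = 4*3.691^2 + 7*(-1.8264)^2 = 77.8446


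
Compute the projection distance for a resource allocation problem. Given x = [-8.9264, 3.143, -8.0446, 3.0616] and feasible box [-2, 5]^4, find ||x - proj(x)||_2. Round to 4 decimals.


Project each component onto [-2, 5].
clip(-8.9264) = -2.0, clip(3.143) = 3.143, clip(-8.0446) = -2.0, clip(3.0616) = 3.0616
Projection = [-2.0, 3.143, -2.0, 3.0616]
Squared diffs: [47.975, 0.0, 36.5372, 0.0]
Distance = sqrt(84.5122) = 9.1931


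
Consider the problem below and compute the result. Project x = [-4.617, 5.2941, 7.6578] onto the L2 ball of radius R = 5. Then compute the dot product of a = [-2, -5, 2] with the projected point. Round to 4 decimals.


Step 1: Compute ||x|| (intermediates to 6 decimals).
||x|| = sqrt((-4.617)^2 + 5.2941^2 + 7.6578^2) = 10.391635
Step 2: Project.
Since ||x|| > R, scale = R/||x|| = 5/10.391635 = 0.481156, proj(x) = scale * x
proj(x) = [-2.221497, 2.547288, 3.684596]
Step 3: Dot product.
a^T * proj(x) = -2*(-2.221497) - 5*2.547288 + 2*3.684596 = -0.9243


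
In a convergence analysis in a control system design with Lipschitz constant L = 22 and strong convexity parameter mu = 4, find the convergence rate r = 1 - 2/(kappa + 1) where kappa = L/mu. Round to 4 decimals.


Step 1: Compute the condition number.
kappa = L/mu = 22/4 = 5.5
Step 2: Compute the convergence rate.
r = 1 - 2/(kappa + 1) = 1 - 2*mu/(L + mu) = (L - mu)/(L + mu) = 18/26 = 0.6923


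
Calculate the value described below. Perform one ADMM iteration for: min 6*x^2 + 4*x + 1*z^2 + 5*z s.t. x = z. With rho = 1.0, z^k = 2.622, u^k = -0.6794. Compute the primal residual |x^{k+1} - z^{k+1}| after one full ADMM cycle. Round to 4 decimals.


ADMM iteration with rho = 1.0, z^k = 2.622, u^k = -0.6794
Step 1: x-update.
Minimize 6*x^2 + 4*x + (1.0/2)*(x - 2.622 - 0.6794)^2
FOC: (2*6 + 1.0)*x = -4 + 1.0*(2.622 + 0.6794)
x^{k+1} = -0.0537
Step 2: z-update.
Minimize 1*z^2 + 5*z + (1.0/2)*(-0.0537 - z - 0.6794)^2
FOC: (2*1 + 1.0)*z = -5 + 1.0*(-0.0537 - 0.6794)
z^{k+1} = -1.911
Step 3: u-update.
u^{k+1} = -0.6794 - 0.0537 + 1.911 = 1.1779
Step 4: Primal residual = |-0.0537 + 1.911| = 1.8573


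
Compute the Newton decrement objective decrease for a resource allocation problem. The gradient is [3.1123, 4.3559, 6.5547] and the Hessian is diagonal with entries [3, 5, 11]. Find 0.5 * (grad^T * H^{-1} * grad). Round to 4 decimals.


Step 1: H is diagonal, so H^(-1) * g = [1.0374, 0.8712, 0.5959].
Step 2: g^T H^(-1) g = sum_i g_i^2 / H_ii
  = (3.1123)^2/3 + (4.3559)^2/5 + (6.5547)^2/11
  = 3.2288 + 3.7948 + 3.9058 = 10.9294
Step 3: Objective decrease = 0.5 * g^T H^(-1) g = 5.4647


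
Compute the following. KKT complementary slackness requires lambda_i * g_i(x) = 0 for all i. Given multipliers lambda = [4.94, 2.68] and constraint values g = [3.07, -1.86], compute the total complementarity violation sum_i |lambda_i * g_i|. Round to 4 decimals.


KKT complementary slackness check:
lambda_1 * g_1 = 4.94 * 3.07 = 15.1658
lambda_2 * g_2 = 2.68 * -1.86 = -4.9848
Total violation = 15.1658 + 4.9848 = 20.1506


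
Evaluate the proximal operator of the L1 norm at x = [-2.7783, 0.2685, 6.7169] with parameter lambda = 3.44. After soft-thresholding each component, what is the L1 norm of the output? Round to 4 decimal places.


Soft-thresholding with lambda = 3.44:
prox(-2.7783) = sign(-2.7783)*max(|-2.7783| - 3.44, 0) = 0.0
prox(0.2685) = sign(0.2685)*max(|0.2685| - 3.44, 0) = 0.0
prox(6.7169) = sign(6.7169)*max(|6.7169| - 3.44, 0) = 3.2769
prox(x) = [0.0, 0.0, 3.2769]
||prox(x)||_1 = 0.0 + 0.0 + 3.2769 = 3.2769


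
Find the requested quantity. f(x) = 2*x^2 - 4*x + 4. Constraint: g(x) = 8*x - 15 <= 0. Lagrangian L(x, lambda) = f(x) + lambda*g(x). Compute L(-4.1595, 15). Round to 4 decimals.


Step 1: Evaluate f(x).
f(-4.1595) = 2*(-4.1595)^2 - 4*(-4.1595) + 4 = 55.2409
Step 2: Evaluate g(x).
g(-4.1595) = 8*-4.1595 - 15 = -48.276
Step 3: Compute Lagrangian.
L = 55.2409 + 15*-48.276 = -668.8991


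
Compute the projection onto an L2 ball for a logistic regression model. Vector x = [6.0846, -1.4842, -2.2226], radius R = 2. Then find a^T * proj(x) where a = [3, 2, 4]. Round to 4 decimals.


Step 1: Compute ||x|| (intermediates to 6 decimals).
||x|| = sqrt(6.0846^2 + (-1.4842)^2 + (-2.2226)^2) = 6.645687
Step 2: Project.
Since ||x|| > R, scale = R/||x|| = 2/6.645687 = 0.300947, proj(x) = scale * x
proj(x) = [1.831142, -0.446666, -0.668885]
Step 3: Dot product.
a^T * proj(x) = 3*1.831142 + 2*(-0.446666) + 4*(-0.668885) = 1.9246


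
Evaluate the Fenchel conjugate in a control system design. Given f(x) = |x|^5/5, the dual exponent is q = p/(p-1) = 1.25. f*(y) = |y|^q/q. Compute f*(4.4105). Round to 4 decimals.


The conjugate exponent q satisfies 1/p + 1/q = 1.
p = 5, so q = 5/(5 - 1) = 1.25
|y|^q = 4.4105^1.25 = 6.3916
f*(4.4105) = 6.3916 / 1.25 = 5.1133


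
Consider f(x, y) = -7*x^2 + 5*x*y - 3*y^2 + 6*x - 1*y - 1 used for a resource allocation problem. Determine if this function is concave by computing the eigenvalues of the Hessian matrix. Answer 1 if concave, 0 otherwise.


The Hessian of f(x,y) = -7*x^2 + 5*x*y - 3*y^2 + 6*x - 1*y - 1 is:
H = [[-14, 5], [5, -6]]
Trace = -14 - 6 = -20
Determinant = -14*-6 - (5)^2 = 59
Discriminant = (-20)^2 - 4*59 = 164.0
Eigenvalues: lambda_1 = -16.4031, lambda_2 = -3.5969
The function is concave.

1


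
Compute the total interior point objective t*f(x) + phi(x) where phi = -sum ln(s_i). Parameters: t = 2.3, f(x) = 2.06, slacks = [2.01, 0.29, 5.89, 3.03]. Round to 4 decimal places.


Step 1: Compute log-barrier.
ln values: [0.6981, -1.2379, 1.7733, 1.1086]
phi = -(0.6981 - 1.2379 + 1.7733 + 1.1086) = -2.3421
Step 2: Compute augmented objective.
t*f(x) = 2.3*2.06 = 4.738
Total = 4.738 - 2.3421 = 2.3959


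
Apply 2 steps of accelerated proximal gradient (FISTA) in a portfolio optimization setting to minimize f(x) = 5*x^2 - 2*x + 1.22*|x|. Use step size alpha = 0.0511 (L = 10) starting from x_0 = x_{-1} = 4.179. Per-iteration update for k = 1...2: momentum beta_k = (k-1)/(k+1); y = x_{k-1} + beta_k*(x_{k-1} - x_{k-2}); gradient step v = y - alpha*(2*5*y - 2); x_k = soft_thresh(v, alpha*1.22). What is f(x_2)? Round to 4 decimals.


FISTA on f(x) = 5*x^2 - 2*x + 1.22*|x|
L = 10, alpha = 0.0511
Iteration 1: beta = 0.0, y = 4.179 + 0.0*(4.179 - 4.179) = 4.179
  grad(y) = 39.79, v = y - alpha*grad = 2.1457
  prox(v) = soft_thresh(2.1457, 0.0623) = 2.0834
Iteration 2: beta = 0.3333, y = 2.0834 + 0.3333*(2.0834 - 4.179) = 1.3849
  grad(y) = 11.8485, v = y - alpha*grad = 0.7794
  prox(v) = soft_thresh(0.7794, 0.0623) = 0.7171
f(x_2) = 5*0.7171^2 - 2*0.7171 + 1.22*|0.7171| = 2.0115


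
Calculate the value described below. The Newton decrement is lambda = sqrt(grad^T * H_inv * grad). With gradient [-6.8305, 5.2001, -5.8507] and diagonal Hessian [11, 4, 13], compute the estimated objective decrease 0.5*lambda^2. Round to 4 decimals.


Step 1: H is diagonal, so H^(-1) * g = [-0.621, 1.3, -0.4501].
Step 2: g^T H^(-1) g = sum_i g_i^2 / H_ii
  = (-6.8305)^2/11 + (5.2001)^2/4 + (-5.8507)^2/13
  = 4.2414 + 6.7603 + 2.6331 = 13.6348
Step 3: Objective decrease = 0.5 * g^T H^(-1) g = 6.8174


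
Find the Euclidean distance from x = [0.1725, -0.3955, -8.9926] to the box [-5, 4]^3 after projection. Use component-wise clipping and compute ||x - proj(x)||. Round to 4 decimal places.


Project each component onto [-5, 4].
clip(0.1725) = 0.1725, clip(-0.3955) = -0.3955, clip(-8.9926) = -5.0
Projection = [0.1725, -0.3955, -5.0]
Squared diffs: [0.0, 0.0, 15.9409]
Distance = sqrt(15.9409) = 3.9926


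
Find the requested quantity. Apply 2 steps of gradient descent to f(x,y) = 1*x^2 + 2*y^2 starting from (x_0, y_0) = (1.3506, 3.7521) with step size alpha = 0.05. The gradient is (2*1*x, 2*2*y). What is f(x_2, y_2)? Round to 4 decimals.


Gradient descent on f(x,y) = 1*x^2 + 2*y^2.
Starting point: (1.3506, 3.7521), alpha = 0.05
Step 1: grad_x = 2*1*1.3506 = 2.7012, grad_y = 2*2*3.7521 = 15.0084
  x_1 = 1.3506 - 0.05*2.7012 = 1.2155
  y_1 = 3.7521 - 0.05*15.0084 = 3.0017
Step 2: grad_x = 2*1*1.2155 = 2.4311, grad_y = 2*2*3.0017 = 12.0067
  x_2 = 1.2155 - 0.05*2.4311 = 1.094
  y_2 = 3.0017 - 0.05*12.0067 = 2.4013
f(1.094, 2.4013) = 1*1.094^2 + 2*2.4013^2 = 12.7297


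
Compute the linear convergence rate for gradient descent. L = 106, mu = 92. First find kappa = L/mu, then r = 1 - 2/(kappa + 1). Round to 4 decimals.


Step 1: Compute the condition number.
kappa = L/mu = 106/92 = 1.1522
Step 2: Compute the convergence rate.
r = 1 - 2/(kappa + 1) = 1 - 2*mu/(L + mu) = (L - mu)/(L + mu) = 14/198 = 0.0707


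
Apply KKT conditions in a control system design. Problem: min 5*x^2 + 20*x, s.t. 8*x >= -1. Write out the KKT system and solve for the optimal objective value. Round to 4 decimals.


Step 1: Try lambda = 0 (constraint inactive).
x_unc = -20/(2*5) = -2.0
Check: 8*-2.0 = -16.0 < -1 -- violated!
Step 2: Constraint must be active: 8*x = -1
x* = -1/8 = -0.125
lambda = (2*5*(-0.125) + 20)/8 = 2.3438
Step 3: Compute optimal value.
f(x*) = 5*(-0.125)^2 + 20*(-0.125) = -2.4219


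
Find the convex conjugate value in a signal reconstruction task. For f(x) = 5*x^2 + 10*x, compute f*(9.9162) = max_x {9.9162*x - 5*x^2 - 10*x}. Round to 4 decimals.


f*(y) = sup_x {y*x - a*x^2 - b*x} = sup_x {(y-b)*x - a*x^2}
FOC: (y - b) - 2a*x = 0 => x* = (y - b)/(2a)
x* = (9.9162 - 10)/(2*5) = -0.0084
f*(9.9162) = (y-b)^2/(4a) = (9.9162 - 10)^2/(4*5)
= 0.007/20 = 0.0004


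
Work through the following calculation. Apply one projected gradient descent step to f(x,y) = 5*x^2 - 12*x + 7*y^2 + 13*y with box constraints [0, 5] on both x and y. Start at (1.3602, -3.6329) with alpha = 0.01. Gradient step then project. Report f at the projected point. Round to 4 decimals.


Step 1: Compute gradient at (1.3602, -3.6329).
grad_x = 2*5*1.3602 - 12 = 1.602
grad_y = 2*7*-3.6329 + 13 = -37.8606
Step 2: Gradient step.
x_raw = 1.3602 - 0.01*1.602 = 1.3442
y_raw = -3.6329 - 0.01*-37.8606 = -3.2543
Step 3: Project onto [0, 5].
x_proj = clip(1.3442) = 1.3442
y_proj = clip(-3.2543) = 0.0
Step 4: Evaluate f.
f(1.3442, 0.0) = -7.0961


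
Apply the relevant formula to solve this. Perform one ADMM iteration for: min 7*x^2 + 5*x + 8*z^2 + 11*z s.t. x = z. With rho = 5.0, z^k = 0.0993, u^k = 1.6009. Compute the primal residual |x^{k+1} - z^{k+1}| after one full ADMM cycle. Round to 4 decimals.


ADMM iteration with rho = 5.0, z^k = 0.0993, u^k = 1.6009
Step 1: x-update.
Minimize 7*x^2 + 5*x + (5.0/2)*(x - 0.0993 + 1.6009)^2
FOC: (2*7 + 5.0)*x = -5 + 5.0*(0.0993 - 1.6009)
x^{k+1} = -0.6583
Step 2: z-update.
Minimize 8*z^2 + 11*z + (5.0/2)*(-0.6583 - z + 1.6009)^2
FOC: (2*8 + 5.0)*z = -11 + 5.0*(-0.6583 + 1.6009)
z^{k+1} = -0.2994
Step 3: u-update.
u^{k+1} = 1.6009 - 0.6583 + 0.2994 = 1.242
Step 4: Primal residual = |-0.6583 + 0.2994| = 0.3589


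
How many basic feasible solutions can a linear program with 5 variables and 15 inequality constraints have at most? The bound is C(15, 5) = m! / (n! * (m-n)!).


Each vertex corresponds to some choice of n active constraints out of m, so the number of vertices is at most C(m, n) = m! / (n!(m-n)!).
m = 15, n = 5
Numerator: 15 * 14 * 13 * 12 * 11
Denominator: 5! = 120
C(15, 5) = 3003


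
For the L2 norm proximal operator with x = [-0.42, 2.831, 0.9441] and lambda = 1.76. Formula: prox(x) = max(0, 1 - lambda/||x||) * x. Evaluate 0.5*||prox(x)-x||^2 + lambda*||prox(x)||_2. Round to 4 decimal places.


Step 1: Compute ||x||.
||x|| = 3.0137
Step 2: Compute scaling factor.
scale = max(0, 1 - 1.76/3.0137) = 0.416
Step 3: prox(x) = [-0.1747, 1.1777, 0.3927]
||prox(x)|| = 1.2537
Step 4: Proximal objective.
0.5*||prox-x||^2 = 1.5488
lambda*||prox|| = 2.2065
Total = 3.7553


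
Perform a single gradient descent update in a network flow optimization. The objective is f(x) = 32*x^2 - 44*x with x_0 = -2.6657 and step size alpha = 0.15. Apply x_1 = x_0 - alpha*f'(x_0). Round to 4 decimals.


We compute the gradient at x_0 and apply the update.
f'(x) = 64*x - 44
f'(-2.6657) = 64*-2.6657 - 44 = -214.6048
x_1 = -2.6657 - 0.15*-214.6048 = 29.525


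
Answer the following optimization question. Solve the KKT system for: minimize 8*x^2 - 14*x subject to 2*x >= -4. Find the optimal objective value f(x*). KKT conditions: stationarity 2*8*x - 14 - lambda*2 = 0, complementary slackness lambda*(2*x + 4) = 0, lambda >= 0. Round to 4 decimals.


Step 1: Try lambda = 0 (constraint inactive).
Stationarity: 2*8*x - 14 = 0
x* = 14/(2*8) = 0.875
Check constraint: 2*0.875 = 1.75 >= -4 -- satisfied.
Step 2: Compute optimal value.
f(x*) = 8*0.875^2 - 14*0.875 = -6.125


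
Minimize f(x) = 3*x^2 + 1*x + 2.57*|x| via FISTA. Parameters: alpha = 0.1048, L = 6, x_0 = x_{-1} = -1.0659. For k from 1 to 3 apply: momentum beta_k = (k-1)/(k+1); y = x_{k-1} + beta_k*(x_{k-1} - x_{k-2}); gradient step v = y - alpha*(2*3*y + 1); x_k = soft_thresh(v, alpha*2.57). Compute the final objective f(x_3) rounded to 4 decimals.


FISTA on f(x) = 3*x^2 + 1*x + 2.57*|x|
L = 6, alpha = 0.1048
Iteration 1: beta = 0.0, y = -1.0659 + 0.0*(-1.0659 + 1.0659) = -1.0659
  grad(y) = -5.3954, v = y - alpha*grad = -0.5005
  prox(v) = soft_thresh(-0.5005, 0.2693) = -0.2311
Iteration 2: beta = 0.3333, y = -0.2311 + 0.3333*(-0.2311 + 1.0659) = 0.0471
  grad(y) = 1.2828, v = y - alpha*grad = -0.0873
  prox(v) = soft_thresh(-0.0873, 0.2693) = 0.0
Iteration 3: beta = 0.5, y = 0.0 + 0.5*(0.0 + 0.2311) = 0.1156
  grad(y) = 1.6934, v = y - alpha*grad = -0.0619
  prox(v) = soft_thresh(-0.0619, 0.2693) = 0.0
f(x_3) = 3*0.0^2 + 1*0.0 + 2.57*|0.0| = 0.0


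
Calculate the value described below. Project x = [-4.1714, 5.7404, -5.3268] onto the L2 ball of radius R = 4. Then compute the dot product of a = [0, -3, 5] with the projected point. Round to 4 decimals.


Step 1: Compute ||x|| (intermediates to 6 decimals).
||x|| = sqrt((-4.1714)^2 + 5.7404^2 + (-5.3268)^2) = 8.872856
Step 2: Project.
Since ||x|| > R, scale = R/||x|| = 4/8.872856 = 0.450813, proj(x) = scale * x
proj(x) = [-1.880521, 2.587847, -2.401391]
Step 3: Dot product.
a^T * proj(x) = 0*(-1.880521) - 3*2.587847 + 5*(-2.401391) = -19.7705


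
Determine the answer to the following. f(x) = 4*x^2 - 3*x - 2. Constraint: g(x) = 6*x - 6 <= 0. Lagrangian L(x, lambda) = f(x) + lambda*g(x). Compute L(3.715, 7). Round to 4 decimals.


Step 1: Evaluate f(x).
f(3.715) = 4*3.715^2 - 3*3.715 - 2 = 42.0599
Step 2: Evaluate g(x).
g(3.715) = 6*3.715 - 6 = 16.29
Step 3: Compute Lagrangian.
L = 42.0599 + 7*16.29 = 156.0899


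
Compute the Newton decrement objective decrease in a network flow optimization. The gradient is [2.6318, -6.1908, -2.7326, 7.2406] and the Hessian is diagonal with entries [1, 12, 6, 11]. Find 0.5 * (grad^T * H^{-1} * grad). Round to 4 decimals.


Step 1: H is diagonal, so H^(-1) * g = [2.6318, -0.5159, -0.4554, 0.6582].
Step 2: g^T H^(-1) g = sum_i g_i^2 / H_ii
  = (2.6318)^2/1 + (-6.1908)^2/12 + (-2.7326)^2/6 + (7.2406)^2/11
  = 6.9264 + 3.1938 + 1.2445 + 4.766 = 16.1307
Step 3: Objective decrease = 0.5 * g^T H^(-1) g = 8.0654


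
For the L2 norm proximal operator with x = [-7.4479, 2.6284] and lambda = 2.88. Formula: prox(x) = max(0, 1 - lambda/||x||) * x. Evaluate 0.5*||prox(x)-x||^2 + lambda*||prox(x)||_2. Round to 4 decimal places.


Step 1: Compute ||x||.
||x|| = 7.8981
Step 2: Compute scaling factor.
scale = max(0, 1 - 2.88/7.8981) = 0.6354
Step 3: prox(x) = [-4.7321, 1.67]
||prox(x)|| = 5.0181
Step 4: Proximal objective.
0.5*||prox-x||^2 = 4.1472
lambda*||prox|| = 14.4521
Total = 18.5993


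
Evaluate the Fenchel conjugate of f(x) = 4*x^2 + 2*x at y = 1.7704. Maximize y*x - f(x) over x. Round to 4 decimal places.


f*(y) = sup_x {y*x - a*x^2 - b*x} = sup_x {(y-b)*x - a*x^2}
FOC: (y - b) - 2a*x = 0 => x* = (y - b)/(2a)
x* = (1.7704 - 2)/(2*4) = -0.0287
f*(1.7704) = (y-b)^2/(4a) = (1.7704 - 2)^2/(4*4)
= 0.0527/16 = 0.0033


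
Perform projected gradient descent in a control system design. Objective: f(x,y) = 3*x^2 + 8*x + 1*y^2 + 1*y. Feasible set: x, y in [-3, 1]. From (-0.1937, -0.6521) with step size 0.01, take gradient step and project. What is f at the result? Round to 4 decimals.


Step 1: Compute gradient at (-0.1937, -0.6521).
grad_x = 2*3*-0.1937 + 8 = 6.8378
grad_y = 2*1*-0.6521 + 1 = -0.3042
Step 2: Gradient step.
x_raw = -0.1937 - 0.01*6.8378 = -0.2621
y_raw = -0.6521 - 0.01*-0.3042 = -0.6491
Step 3: Project onto [-3, 1].
x_proj = clip(-0.2621) = -0.2621
y_proj = clip(-0.6491) = -0.6491
Step 4: Evaluate f.
f(-0.2621, -0.6491) = -2.1184


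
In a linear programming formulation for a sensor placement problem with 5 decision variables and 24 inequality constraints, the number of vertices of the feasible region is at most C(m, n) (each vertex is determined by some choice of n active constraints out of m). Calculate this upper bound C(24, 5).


Each vertex corresponds to some choice of n active constraints out of m, so the number of vertices is at most C(m, n) = m! / (n!(m-n)!).
m = 24, n = 5
Numerator: 24 * 23 * 22 * 21 * 20
Denominator: 5! = 120
C(24, 5) = 42504


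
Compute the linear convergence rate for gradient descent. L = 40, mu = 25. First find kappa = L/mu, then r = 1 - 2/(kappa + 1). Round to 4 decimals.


Step 1: Compute the condition number.
kappa = L/mu = 40/25 = 1.6
Step 2: Compute the convergence rate.
r = 1 - 2/(kappa + 1) = 1 - 2*mu/(L + mu) = (L - mu)/(L + mu) = 15/65 = 0.2308


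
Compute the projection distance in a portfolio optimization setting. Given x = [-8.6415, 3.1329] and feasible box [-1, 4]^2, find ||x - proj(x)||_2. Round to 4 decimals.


Project each component onto [-1, 4].
clip(-8.6415) = -1.0, clip(3.1329) = 3.1329
Projection = [-1.0, 3.1329]
Squared diffs: [58.3925, 0.0]
Distance = sqrt(58.3925) = 7.6415


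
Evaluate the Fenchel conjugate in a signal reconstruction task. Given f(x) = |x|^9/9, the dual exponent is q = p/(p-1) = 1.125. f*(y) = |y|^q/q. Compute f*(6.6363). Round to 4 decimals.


The conjugate exponent q satisfies 1/p + 1/q = 1.
p = 9, so q = 9/(9 - 1) = 1.125
|y|^q = 6.6363^1.125 = 8.4075
f*(6.6363) = 8.4075 / 1.125 = 7.4733


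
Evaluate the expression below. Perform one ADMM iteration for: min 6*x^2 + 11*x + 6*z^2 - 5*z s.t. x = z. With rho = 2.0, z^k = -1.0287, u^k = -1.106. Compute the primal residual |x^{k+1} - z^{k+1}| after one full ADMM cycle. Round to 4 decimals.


ADMM iteration with rho = 2.0, z^k = -1.0287, u^k = -1.106
Step 1: x-update.
Minimize 6*x^2 + 11*x + (2.0/2)*(x + 1.0287 - 1.106)^2
FOC: (2*6 + 2.0)*x = -11 + 2.0*(-1.0287 + 1.106)
x^{k+1} = -0.7747
Step 2: z-update.
Minimize 6*z^2 - 5*z + (2.0/2)*(-0.7747 - z - 1.106)^2
FOC: (2*6 + 2.0)*z = 5 + 2.0*(-0.7747 - 1.106)
z^{k+1} = 0.0885
Step 3: u-update.
u^{k+1} = -1.106 - 0.7747 - 0.0885 = -1.9691
Step 4: Primal residual = |-0.7747 - 0.0885| = 0.8631


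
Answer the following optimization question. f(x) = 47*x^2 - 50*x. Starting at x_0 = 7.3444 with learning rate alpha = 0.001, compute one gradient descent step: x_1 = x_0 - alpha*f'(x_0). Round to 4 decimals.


We compute the gradient at x_0 and apply the update.
f'(x) = 94*x - 50
f'(7.3444) = 94*7.3444 - 50 = 640.3736
x_1 = 7.3444 - 0.001*640.3736 = 6.704


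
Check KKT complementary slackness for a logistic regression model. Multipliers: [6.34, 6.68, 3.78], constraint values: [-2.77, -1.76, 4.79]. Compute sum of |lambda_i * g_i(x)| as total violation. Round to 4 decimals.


KKT complementary slackness check:
lambda_1 * g_1 = 6.34 * -2.77 = -17.5618
lambda_2 * g_2 = 6.68 * -1.76 = -11.7568
lambda_3 * g_3 = 3.78 * 4.79 = 18.1062
Total violation = 17.5618 + 11.7568 + 18.1062 = 47.4248


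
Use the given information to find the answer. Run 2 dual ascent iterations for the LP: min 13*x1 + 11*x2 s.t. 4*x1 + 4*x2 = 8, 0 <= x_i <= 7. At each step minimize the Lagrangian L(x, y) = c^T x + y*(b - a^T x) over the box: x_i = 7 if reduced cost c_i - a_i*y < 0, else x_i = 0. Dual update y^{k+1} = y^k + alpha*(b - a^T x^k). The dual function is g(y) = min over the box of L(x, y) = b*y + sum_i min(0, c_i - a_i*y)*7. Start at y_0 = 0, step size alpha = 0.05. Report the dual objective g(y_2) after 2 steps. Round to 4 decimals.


Dual ascent for LP: min 13*x1 + 11*x2, 4*x1 + 4*x2 = 8, 0 <= x_i <= 7
Step 1: y^k = 0.0, reduced costs: (13.0, 11.0)
  x^k = (0.0, 0.0), subgradient = b - a^T x = 8.0
  y^{k+1} = 0.0 + 0.05*8.0 = 0.4
Step 2: y^k = 0.4, reduced costs: (11.4, 9.4)
  x^k = (0.0, 0.0), subgradient = b - a^T x = 8.0
  y^{k+1} = 0.4 + 0.05*8.0 = 0.8
Dual objective at y_2 = 0.8: reduced costs (9.8, 7.8), box minimizer x = (0.0, 0.0)
g(y_2) = b*y + (c1 - a1*y)*x1 + (c2 - a2*y)*x2 = 8*0.8 + 9.8*0.0 + 7.8*0.0 = 6.4 + 0.0 + 0.0 = 6.4


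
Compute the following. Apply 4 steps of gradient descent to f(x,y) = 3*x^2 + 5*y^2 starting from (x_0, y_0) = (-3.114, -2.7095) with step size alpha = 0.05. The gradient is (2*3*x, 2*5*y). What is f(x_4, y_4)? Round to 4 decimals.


Gradient descent on f(x,y) = 3*x^2 + 5*y^2.
Starting point: (-3.114, -2.7095), alpha = 0.05
Step 1: grad_x = 2*3*-3.114 = -18.684, grad_y = 2*5*-2.7095 = -27.095
  x_1 = -3.114 - 0.05*-18.684 = -2.1798
  y_1 = -2.7095 - 0.05*-27.095 = -1.3548
Step 2: grad_x = 2*3*-2.1798 = -13.0788, grad_y = 2*5*-1.3548 = -13.5475
  x_2 = -2.1798 - 0.05*-13.0788 = -1.5259
  y_2 = -1.3548 - 0.05*-13.5475 = -0.6774
Step 3: grad_x = 2*3*-1.5259 = -9.1552, grad_y = 2*5*-0.6774 = -6.7738
  x_3 = -1.5259 - 0.05*-9.1552 = -1.0681
  y_3 = -0.6774 - 0.05*-6.7738 = -0.3387
Step 4: grad_x = 2*3*-1.0681 = -6.4086, grad_y = 2*5*-0.3387 = -3.3869
  x_4 = -1.0681 - 0.05*-6.4086 = -0.7477
  y_4 = -0.3387 - 0.05*-3.3869 = -0.1693
f(-0.7477, -0.1693) = 3*(-0.7477)^2 + 5*(-0.1693)^2 = 1.8204


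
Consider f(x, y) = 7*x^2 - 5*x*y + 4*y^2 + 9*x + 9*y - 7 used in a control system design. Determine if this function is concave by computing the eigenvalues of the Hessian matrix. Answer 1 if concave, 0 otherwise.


The Hessian of f(x,y) = 7*x^2 - 5*x*y + 4*y^2 + 9*x + 9*y - 7 is:
H = [[14, -5], [-5, 8]]
Trace = 14 + 8 = 22
Determinant = 14*8 - (-5)^2 = 87
Discriminant = (22)^2 - 4*87 = 136.0
Eigenvalues: lambda_1 = 5.169, lambda_2 = 16.831
The function is not concave.

0


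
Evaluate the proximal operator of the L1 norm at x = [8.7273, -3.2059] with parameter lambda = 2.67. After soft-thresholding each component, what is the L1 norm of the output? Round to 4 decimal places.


Soft-thresholding with lambda = 2.67:
prox(8.7273) = sign(8.7273)*max(|8.7273| - 2.67, 0) = 6.0573
prox(-3.2059) = sign(-3.2059)*max(|-3.2059| - 2.67, 0) = -0.5359
prox(x) = [6.0573, -0.5359]
||prox(x)||_1 = 6.0573 + 0.5359 = 6.5932


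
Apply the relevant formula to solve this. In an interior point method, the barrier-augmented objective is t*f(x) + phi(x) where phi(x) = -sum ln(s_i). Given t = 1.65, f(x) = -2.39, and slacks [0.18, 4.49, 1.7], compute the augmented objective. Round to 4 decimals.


Step 1: Compute log-barrier.
ln values: [-1.7148, 1.5019, 0.5306]
phi = -(-1.7148 + 1.5019 + 0.5306) = -0.3177
Step 2: Compute augmented objective.
t*f(x) = 1.65*-2.39 = -3.9435
Total = -3.9435 - 0.3177 = -4.2612


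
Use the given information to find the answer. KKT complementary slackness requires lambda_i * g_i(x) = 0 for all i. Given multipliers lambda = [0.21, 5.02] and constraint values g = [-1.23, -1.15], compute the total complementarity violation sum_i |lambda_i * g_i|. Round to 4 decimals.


KKT complementary slackness check:
lambda_1 * g_1 = 0.21 * -1.23 = -0.2583
lambda_2 * g_2 = 5.02 * -1.15 = -5.773
Total violation = 0.2583 + 5.773 = 6.0313


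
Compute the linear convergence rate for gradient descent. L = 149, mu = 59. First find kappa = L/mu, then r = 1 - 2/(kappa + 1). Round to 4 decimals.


Step 1: Compute the condition number.
kappa = L/mu = 149/59 = 2.5254
Step 2: Compute the convergence rate.
r = 1 - 2/(kappa + 1) = 1 - 2*mu/(L + mu) = (L - mu)/(L + mu) = 90/208 = 0.4327


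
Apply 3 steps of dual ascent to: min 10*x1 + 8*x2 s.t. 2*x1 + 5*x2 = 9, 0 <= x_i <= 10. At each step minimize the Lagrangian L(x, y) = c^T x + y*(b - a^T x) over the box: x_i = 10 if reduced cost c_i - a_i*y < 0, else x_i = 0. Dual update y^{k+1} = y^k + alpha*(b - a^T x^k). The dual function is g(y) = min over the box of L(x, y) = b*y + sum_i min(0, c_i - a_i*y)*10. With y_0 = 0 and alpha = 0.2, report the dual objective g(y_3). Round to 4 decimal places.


Dual ascent for LP: min 10*x1 + 8*x2, 2*x1 + 5*x2 = 9, 0 <= x_i <= 10
Step 1: y^k = 0.0, reduced costs: (10.0, 8.0)
  x^k = (0.0, 0.0), subgradient = b - a^T x = 9.0
  y^{k+1} = 0.0 + 0.2*9.0 = 1.8
Step 2: y^k = 1.8, reduced costs: (6.4, -1.0)
  x^k = (0.0, 10.0), subgradient = b - a^T x = -41.0
  y^{k+1} = 1.8 + 0.2*-41.0 = -6.4
Step 3: y^k = -6.4, reduced costs: (22.8, 40.0)
  x^k = (0.0, 0.0), subgradient = b - a^T x = 9.0
  y^{k+1} = -6.4 + 0.2*9.0 = -4.6
Dual objective at y_3 = -4.6: reduced costs (19.2, 31.0), box minimizer x = (0.0, 0.0)
g(y_3) = b*y + (c1 - a1*y)*x1 + (c2 - a2*y)*x2 = 9*(-4.6) + 19.2*0.0 + 31.0*0.0 = -41.4 + 0.0 + 0.0 = -41.4


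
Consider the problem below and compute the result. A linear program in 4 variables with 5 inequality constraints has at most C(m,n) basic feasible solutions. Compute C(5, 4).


Each vertex corresponds to some choice of n active constraints out of m, so the number of vertices is at most C(m, n) = m! / (n!(m-n)!).
m = 5, n = 4
Numerator: 5 * 4 * 3 * 2
Denominator: 4! = 24
C(5, 4) = 5


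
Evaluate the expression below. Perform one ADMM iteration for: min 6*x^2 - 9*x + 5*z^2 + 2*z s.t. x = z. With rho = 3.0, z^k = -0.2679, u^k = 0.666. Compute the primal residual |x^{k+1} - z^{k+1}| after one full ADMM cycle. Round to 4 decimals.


ADMM iteration with rho = 3.0, z^k = -0.2679, u^k = 0.666
Step 1: x-update.
Minimize 6*x^2 - 9*x + (3.0/2)*(x + 0.2679 + 0.666)^2
FOC: (2*6 + 3.0)*x = 9 + 3.0*(-0.2679 - 0.666)
x^{k+1} = 0.4132
Step 2: z-update.
Minimize 5*z^2 + 2*z + (3.0/2)*(0.4132 - z + 0.666)^2
FOC: (2*5 + 3.0)*z = -2 + 3.0*(0.4132 + 0.666)
z^{k+1} = 0.0952
Step 3: u-update.
u^{k+1} = 0.666 + 0.4132 - 0.0952 = 0.984
Step 4: Primal residual = |0.4132 - 0.0952| = 0.318


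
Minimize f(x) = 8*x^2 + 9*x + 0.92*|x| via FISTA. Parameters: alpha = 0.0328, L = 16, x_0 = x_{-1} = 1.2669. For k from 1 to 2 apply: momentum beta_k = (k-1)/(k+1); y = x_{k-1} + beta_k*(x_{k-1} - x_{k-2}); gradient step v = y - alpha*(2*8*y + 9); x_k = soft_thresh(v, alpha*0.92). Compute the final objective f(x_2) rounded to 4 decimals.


FISTA on f(x) = 8*x^2 + 9*x + 0.92*|x|
L = 16, alpha = 0.0328
Iteration 1: beta = 0.0, y = 1.2669 + 0.0*(1.2669 - 1.2669) = 1.2669
  grad(y) = 29.2704, v = y - alpha*grad = 0.3068
  prox(v) = soft_thresh(0.3068, 0.0302) = 0.2767
Iteration 2: beta = 0.3333, y = 0.2767 + 0.3333*(0.2767 - 1.2669) = -0.0534
  grad(y) = 8.1452, v = y - alpha*grad = -0.3206
  prox(v) = soft_thresh(-0.3206, 0.0302) = -0.2904
f(x_2) = 8*(-0.2904)^2 + 9*(-0.2904) + 0.92*|-0.2904| = -1.6718


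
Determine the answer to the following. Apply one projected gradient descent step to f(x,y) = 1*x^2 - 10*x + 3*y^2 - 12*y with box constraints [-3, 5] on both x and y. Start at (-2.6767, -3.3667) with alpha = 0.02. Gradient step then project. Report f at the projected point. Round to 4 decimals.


Step 1: Compute gradient at (-2.6767, -3.3667).
grad_x = 2*1*-2.6767 - 10 = -15.3534
grad_y = 2*3*-3.3667 - 12 = -32.2002
Step 2: Gradient step.
x_raw = -2.6767 - 0.02*-15.3534 = -2.3696
y_raw = -3.3667 - 0.02*-32.2002 = -2.7227
Step 3: Project onto [-3, 5].
x_proj = clip(-2.3696) = -2.3696
y_proj = clip(-2.7227) = -2.7227
Step 4: Evaluate f.
f(-2.3696, -2.7227) = 84.223


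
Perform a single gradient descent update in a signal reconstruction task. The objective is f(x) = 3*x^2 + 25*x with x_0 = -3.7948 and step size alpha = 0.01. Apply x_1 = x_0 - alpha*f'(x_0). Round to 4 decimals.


We compute the gradient at x_0 and apply the update.
f'(x) = 6*x + 25
f'(-3.7948) = 6*-3.7948 + 25 = 2.2312
x_1 = -3.7948 - 0.01*2.2312 = -3.8171


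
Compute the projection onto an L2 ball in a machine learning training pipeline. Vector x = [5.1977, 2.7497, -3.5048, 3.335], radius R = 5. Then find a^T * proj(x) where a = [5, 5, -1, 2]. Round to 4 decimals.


Step 1: Compute ||x|| (intermediates to 6 decimals).
||x|| = sqrt(5.1977^2 + 2.7497^2 + (-3.5048)^2 + 3.335^2) = 7.614643
Step 2: Project.
Since ||x|| > R, scale = R/||x|| = 5/7.614643 = 0.65663, proj(x) = scale * x
proj(x) = [3.412966, 1.805536, -2.301357, 2.189861]
Step 3: Dot product.
a^T * proj(x) = 5*3.412966 + 5*1.805536 - 1*(-2.301357) + 2*2.189861 = 32.7736


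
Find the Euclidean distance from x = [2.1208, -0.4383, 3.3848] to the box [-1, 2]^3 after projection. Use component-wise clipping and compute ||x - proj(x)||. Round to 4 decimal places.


Project each component onto [-1, 2].
clip(2.1208) = 2.0, clip(-0.4383) = -0.4383, clip(3.3848) = 2.0
Projection = [2.0, -0.4383, 2.0]
Squared diffs: [0.0146, 0.0, 1.9177]
Distance = sqrt(1.9323) = 1.3901


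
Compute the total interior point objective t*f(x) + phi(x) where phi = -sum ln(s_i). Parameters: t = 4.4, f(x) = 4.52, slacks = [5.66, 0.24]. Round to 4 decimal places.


Step 1: Compute log-barrier.
ln values: [1.7334, -1.4271]
phi = -(1.7334 - 1.4271) = -0.3063
Step 2: Compute augmented objective.
t*f(x) = 4.4*4.52 = 19.888
Total = 19.888 - 0.3063 = 19.5817


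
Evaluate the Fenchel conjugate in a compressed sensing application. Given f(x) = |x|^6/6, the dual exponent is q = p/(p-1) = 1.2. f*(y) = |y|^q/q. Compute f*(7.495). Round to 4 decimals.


The conjugate exponent q satisfies 1/p + 1/q = 1.
p = 6, so q = 6/(6 - 1) = 1.2
|y|^q = 7.495^1.2 = 11.2131
f*(7.495) = 11.2131 / 1.2 = 9.3443


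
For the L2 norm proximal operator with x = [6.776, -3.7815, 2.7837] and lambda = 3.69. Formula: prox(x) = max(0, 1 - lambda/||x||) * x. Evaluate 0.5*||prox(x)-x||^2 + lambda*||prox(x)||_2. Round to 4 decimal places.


Step 1: Compute ||x||.
||x|| = 8.244
Step 2: Compute scaling factor.
scale = max(0, 1 - 3.69/8.244) = 0.5524
Step 3: prox(x) = [3.7431, -2.0889, 1.5377]
||prox(x)|| = 4.554
Step 4: Proximal objective.
0.5*||prox-x||^2 = 6.8081
lambda*||prox|| = 16.8043
Total = 23.6122


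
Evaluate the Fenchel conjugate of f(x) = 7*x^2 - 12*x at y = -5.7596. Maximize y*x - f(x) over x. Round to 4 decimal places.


f*(y) = sup_x {y*x - a*x^2 - b*x} = sup_x {(y-b)*x - a*x^2}
FOC: (y - b) - 2a*x = 0 => x* = (y - b)/(2a)
x* = (-5.7596 + 12)/(2*7) = 0.4457
f*(-5.7596) = (y-b)^2/(4a) = (-5.7596 + 12)^2/(4*7)
= 38.9426/28 = 1.3908


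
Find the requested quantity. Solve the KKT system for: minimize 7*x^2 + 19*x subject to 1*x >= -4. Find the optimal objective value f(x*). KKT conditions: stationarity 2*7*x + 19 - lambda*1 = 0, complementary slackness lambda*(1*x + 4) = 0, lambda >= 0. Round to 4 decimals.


Step 1: Try lambda = 0 (constraint inactive).
Stationarity: 2*7*x + 19 = 0
x* = -19/(2*7) = -19/14 = -1.3571 (rounded; the exact value -19/14 is used below)
Check constraint: 1*-1.3571 = -1.3571 >= -4 -- satisfied.
Step 2: Compute optimal value.
f(x*) = 7*(-19/14)^2 + 19*(-19/14) = -12.8929


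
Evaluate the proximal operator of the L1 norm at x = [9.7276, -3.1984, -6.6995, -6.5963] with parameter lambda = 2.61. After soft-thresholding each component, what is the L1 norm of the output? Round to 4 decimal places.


Soft-thresholding with lambda = 2.61:
prox(9.7276) = sign(9.7276)*max(|9.7276| - 2.61, 0) = 7.1176
prox(-3.1984) = sign(-3.1984)*max(|-3.1984| - 2.61, 0) = -0.5884
prox(-6.6995) = sign(-6.6995)*max(|-6.6995| - 2.61, 0) = -4.0895
prox(-6.5963) = sign(-6.5963)*max(|-6.5963| - 2.61, 0) = -3.9863
prox(x) = [7.1176, -0.5884, -4.0895, -3.9863]
||prox(x)||_1 = 7.1176 + 0.5884 + 4.0895 + 3.9863 = 15.7818


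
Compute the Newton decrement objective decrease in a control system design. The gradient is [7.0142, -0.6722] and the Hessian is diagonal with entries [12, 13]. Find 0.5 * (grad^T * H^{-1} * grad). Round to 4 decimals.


Step 1: H is diagonal, so H^(-1) * g = [0.5845, -0.0517].
Step 2: g^T H^(-1) g = sum_i g_i^2 / H_ii
  = (7.0142)^2/12 + (-0.6722)^2/13
  = 4.0999 + 0.0348 = 4.1347
Step 3: Objective decrease = 0.5 * g^T H^(-1) g = 2.0673


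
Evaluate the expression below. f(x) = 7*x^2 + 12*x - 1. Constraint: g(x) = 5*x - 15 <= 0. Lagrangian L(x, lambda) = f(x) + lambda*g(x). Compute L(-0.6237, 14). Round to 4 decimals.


Step 1: Evaluate f(x).
f(-0.6237) = 7*(-0.6237)^2 + 12*(-0.6237) - 1 = -5.7614
Step 2: Evaluate g(x).
g(-0.6237) = 5*-0.6237 - 15 = -18.1185
Step 3: Compute Lagrangian.
L = -5.7614 + 14*-18.1185 = -259.4204


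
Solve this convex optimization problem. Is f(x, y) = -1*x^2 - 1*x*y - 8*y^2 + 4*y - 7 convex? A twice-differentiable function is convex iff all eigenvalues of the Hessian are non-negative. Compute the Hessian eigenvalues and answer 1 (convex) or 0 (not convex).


The Hessian of f(x,y) = -1*x^2 - 1*x*y - 8*y^2 + 4*y - 7 is:
H = [[-2, -1], [-1, -16]]
Trace = -2 - 16 = -18
Determinant = -2*-16 - (-1)^2 = 31
Discriminant = (-18)^2 - 4*31 = 200.0
Eigenvalues: lambda_1 = -16.0711, lambda_2 = -1.9289
The function is not convex.

0


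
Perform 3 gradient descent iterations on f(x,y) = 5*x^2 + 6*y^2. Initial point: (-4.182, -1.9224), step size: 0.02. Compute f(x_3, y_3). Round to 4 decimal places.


Gradient descent on f(x,y) = 5*x^2 + 6*y^2.
Starting point: (-4.182, -1.9224), alpha = 0.02
Step 1: grad_x = 2*5*-4.182 = -41.82, grad_y = 2*6*-1.9224 = -23.0688
  x_1 = -4.182 - 0.02*-41.82 = -3.3456
  y_1 = -1.9224 - 0.02*-23.0688 = -1.461
Step 2: grad_x = 2*5*-3.3456 = -33.456, grad_y = 2*6*-1.461 = -17.5323
  x_2 = -3.3456 - 0.02*-33.456 = -2.6765
  y_2 = -1.461 - 0.02*-17.5323 = -1.1104
Step 3: grad_x = 2*5*-2.6765 = -26.7648, grad_y = 2*6*-1.1104 = -13.3245
  x_3 = -2.6765 - 0.02*-26.7648 = -2.1412
  y_3 = -1.1104 - 0.02*-13.3245 = -0.8439
f(-2.1412, -0.8439) = 5*(-2.1412)^2 + 6*(-0.8439)^2 = 27.1962


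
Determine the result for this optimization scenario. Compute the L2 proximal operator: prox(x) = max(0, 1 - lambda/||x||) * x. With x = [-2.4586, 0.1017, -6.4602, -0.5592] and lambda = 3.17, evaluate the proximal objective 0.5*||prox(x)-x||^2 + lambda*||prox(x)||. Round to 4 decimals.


Step 1: Compute ||x||.
||x|| = 6.9356
Step 2: Compute scaling factor.
scale = max(0, 1 - 3.17/6.9356) = 0.5429
Step 3: prox(x) = [-1.3349, 0.0552, -3.5075, -0.3036]
||prox(x)|| = 3.7656
Step 4: Proximal objective.
0.5*||prox-x||^2 = 5.0245
lambda*||prox|| = 11.937
Total = 16.9613
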